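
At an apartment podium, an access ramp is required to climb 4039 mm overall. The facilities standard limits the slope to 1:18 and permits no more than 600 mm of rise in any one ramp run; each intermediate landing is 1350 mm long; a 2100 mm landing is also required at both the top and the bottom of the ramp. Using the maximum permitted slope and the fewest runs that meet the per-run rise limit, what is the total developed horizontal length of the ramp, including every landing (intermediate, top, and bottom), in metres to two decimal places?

4039 / 600 = 6.732 → round up to 7 ramp runs. That means 6 intermediate landings.
Horizontal run for 4039 mm of rise at 1:18 is 4039 × 18 = 72702 mm.
6 intermediate landings contribute 6 × 1350 = 8100 mm.
Top and bottom landings: 2 × 2100 = 4200 mm.
Total = 72702 + 8100 + 4200 = 85002 mm.
= 85.00 m.

85.00 m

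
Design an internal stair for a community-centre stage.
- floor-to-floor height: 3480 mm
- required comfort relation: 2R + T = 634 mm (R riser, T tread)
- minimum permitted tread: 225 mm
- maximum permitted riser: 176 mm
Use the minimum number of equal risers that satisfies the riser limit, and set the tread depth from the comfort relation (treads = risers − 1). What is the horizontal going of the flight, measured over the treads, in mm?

5434 mm

3480 / 176 = 19.77, so 20 risers are needed.
Each riser is 3480/20 = 174 mm (≤ 176 mm).
Tread T = 634 − 2 × 174 = 286 mm (≥ 225 mm).
Going = (20 − 1) × 286 = 5434 mm.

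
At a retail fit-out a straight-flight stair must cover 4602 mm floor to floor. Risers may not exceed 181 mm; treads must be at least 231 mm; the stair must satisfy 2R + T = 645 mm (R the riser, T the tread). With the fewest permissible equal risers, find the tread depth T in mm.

At most 181 each: 4602/181 = 25.43, giving 26 risers.
Riser R = 4602 / 26 = 177 mm, within the 181 mm limit.
T = 645 − 2·177 = 291 mm, which satisfies the 231 mm minimum.

291 mm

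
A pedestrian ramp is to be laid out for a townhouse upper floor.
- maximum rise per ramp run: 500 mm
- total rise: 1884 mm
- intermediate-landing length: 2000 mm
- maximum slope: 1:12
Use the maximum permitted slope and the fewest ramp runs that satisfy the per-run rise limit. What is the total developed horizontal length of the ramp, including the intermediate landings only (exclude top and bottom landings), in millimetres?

At most 500 each: 1884/500 = 3.77, giving 4 ramp runs. That means 3 intermediate landings.
Ramp run (horizontal) at 1:12: 1884 × 12 = 22608 mm.
3 intermediate landings contribute 3 × 2000 = 6000 mm.
Developed length = 22608 + 6000 = 28608 mm.

28608 mm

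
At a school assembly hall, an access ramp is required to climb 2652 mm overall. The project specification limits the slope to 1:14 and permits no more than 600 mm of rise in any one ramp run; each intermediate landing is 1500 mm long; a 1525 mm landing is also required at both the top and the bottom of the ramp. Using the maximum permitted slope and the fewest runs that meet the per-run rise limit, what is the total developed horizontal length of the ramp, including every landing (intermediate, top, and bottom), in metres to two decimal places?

⌈2652/600⌉ = 5 ramp runs. That means 4 intermediate landings.
Ramp run (horizontal) at 1:14: 2652 × 14 = 37128 mm.
Intermediate landings: 4 × 1500 = 6000 mm.
Top and bottom landings: 2 × 1525 = 3050 mm.
Total = 37128 + 6000 + 3050 = 46178 mm.
= 46.18 m.

46.18 m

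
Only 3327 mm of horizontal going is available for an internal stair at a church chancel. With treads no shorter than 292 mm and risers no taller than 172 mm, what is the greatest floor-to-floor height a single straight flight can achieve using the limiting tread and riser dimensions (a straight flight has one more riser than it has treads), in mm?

2064 mm

Treads that fit: ⌊3327 / 292⌋ = 11.
Risers = treads + 1 = 12.
Maximum height = 12 × 172 = 2064 mm.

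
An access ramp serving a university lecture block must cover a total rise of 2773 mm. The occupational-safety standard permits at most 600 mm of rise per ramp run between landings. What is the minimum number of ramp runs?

5 runs

2773 / 600 = 4.62, so 5 ramp runs are needed.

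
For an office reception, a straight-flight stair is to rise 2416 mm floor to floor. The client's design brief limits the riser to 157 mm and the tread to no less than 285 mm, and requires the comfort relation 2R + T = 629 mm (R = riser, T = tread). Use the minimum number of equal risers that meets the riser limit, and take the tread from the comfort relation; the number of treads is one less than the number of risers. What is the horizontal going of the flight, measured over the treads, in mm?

2416 / 157 = 15.389 → round up to 16 risers.
Each riser is 2416/16 = 151 mm (≤ 157 mm).
T = 629 − 2·151 = 327 mm, which satisfies the 285 mm minimum.
16 risers give 15 treads; going = 15 × 327 = 4905 mm.

4905 mm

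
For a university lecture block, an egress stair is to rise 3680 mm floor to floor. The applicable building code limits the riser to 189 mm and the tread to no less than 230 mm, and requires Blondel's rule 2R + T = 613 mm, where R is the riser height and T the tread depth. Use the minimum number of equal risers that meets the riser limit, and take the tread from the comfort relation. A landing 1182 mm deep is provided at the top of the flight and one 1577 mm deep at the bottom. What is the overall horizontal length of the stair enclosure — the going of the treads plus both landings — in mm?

7414 mm

3680 / 189 = 19.47, so 20 risers are needed.
R = 3680 ÷ 20 = 184 mm.
From 2R + T = 613: T = 613 − 368 = 245 mm.
Treads = 20 − 1 = 19; going = 19 × 245 = 4655 mm.
Enclosure = 4655 + 1182 + 1577 = 7414 mm.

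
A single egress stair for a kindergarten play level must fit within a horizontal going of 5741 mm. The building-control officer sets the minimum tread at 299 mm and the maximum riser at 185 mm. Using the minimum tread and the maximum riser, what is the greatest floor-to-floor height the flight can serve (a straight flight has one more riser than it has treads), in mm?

3700 mm

5741 / 299 = 19.20, so 19 treads fit.
Risers = treads + 1 = 20.
Maximum height = 20 × 185 = 3700 mm.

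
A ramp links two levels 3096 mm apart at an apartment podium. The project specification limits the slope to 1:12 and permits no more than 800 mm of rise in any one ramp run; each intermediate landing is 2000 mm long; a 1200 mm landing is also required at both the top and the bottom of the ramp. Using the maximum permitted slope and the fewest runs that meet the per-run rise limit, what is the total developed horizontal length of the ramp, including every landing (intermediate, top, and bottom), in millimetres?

3096 / 800 = 3.870 → round up to 4 ramp runs. That means 3 intermediate landings.
Horizontal run for 3096 mm of rise at 1:12 is 3096 × 12 = 37152 mm.
Intermediate landings: 3 × 2000 = 6000 mm.
Top and bottom landings: 2 × 1200 = 2400 mm.
Total = 37152 + 6000 + 2400 = 45552 mm.

45552 mm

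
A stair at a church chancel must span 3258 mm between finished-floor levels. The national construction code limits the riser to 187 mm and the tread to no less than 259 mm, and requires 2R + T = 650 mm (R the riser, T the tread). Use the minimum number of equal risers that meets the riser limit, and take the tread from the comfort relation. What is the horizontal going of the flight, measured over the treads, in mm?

4896 mm

3258 / 187 = 17.42, so 18 risers are needed.
R = 3258 ÷ 18 = 181 mm.
Tread T = 650 − 2 × 181 = 288 mm (≥ 259 mm).
Treads = 18 − 1 = 17; going = 17 × 288 = 4896 mm.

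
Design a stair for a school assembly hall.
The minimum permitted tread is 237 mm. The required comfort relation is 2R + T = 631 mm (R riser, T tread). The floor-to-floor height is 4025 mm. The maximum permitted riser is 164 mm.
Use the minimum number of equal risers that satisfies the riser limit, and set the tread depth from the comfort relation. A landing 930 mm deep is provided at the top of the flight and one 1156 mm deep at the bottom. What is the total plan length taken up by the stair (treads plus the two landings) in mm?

9502 mm

At most 164 each: 4025/164 = 24.54, giving 25 risers.
Each riser is 4025/25 = 161 mm (≤ 164 mm).
From 2R + T = 631: T = 631 − 322 = 309 mm.
Going = (25 − 1) × 309 = 7416 mm.
Enclosure = 7416 + 930 + 1156 = 9502 mm.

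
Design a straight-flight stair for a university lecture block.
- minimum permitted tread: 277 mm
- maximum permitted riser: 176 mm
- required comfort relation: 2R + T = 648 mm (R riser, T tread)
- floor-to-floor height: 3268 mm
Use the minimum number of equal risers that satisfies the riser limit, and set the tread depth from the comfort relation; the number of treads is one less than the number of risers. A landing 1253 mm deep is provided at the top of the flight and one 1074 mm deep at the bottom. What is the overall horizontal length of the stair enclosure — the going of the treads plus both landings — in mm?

3268 / 176 = 18.57, so 19 risers are needed.
R = 3268 ÷ 19 = 172 mm.
From 2R + T = 648: T = 648 − 344 = 304 mm.
19 risers give 18 treads; going = 18 × 304 = 5472 mm.
Enclosure = 5472 + 1253 + 1074 = 7799 mm.

7799 mm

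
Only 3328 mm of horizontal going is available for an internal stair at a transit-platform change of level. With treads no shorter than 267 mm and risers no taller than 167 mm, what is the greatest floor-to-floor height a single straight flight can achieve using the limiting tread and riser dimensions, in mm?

Treads that fit: ⌊3328 / 267⌋ = 12.
Risers = treads + 1 = 13.
Maximum height = 13 × 167 = 2171 mm.

2171 mm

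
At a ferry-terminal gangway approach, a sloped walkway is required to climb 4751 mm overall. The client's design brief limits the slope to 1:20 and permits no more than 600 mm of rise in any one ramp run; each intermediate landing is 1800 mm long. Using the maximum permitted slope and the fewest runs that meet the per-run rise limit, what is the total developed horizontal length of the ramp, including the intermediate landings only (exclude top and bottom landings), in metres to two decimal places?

107.62 m

4751 / 600 = 7.918 → round up to 8 ramp runs. That means 7 intermediate landings.
Ramp run (horizontal) at 1:20: 4751 × 20 = 95020 mm.
Intermediate landings: 7 × 1800 = 12600 mm.
Developed length = 95020 + 12600 = 107620 mm.
= 107.62 m.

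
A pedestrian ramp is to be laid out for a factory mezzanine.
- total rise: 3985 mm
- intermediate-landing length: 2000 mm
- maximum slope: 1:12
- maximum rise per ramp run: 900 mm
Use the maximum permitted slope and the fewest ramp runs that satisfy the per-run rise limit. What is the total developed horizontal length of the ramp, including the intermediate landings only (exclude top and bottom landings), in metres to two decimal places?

55.82 m

3985 / 900 = 4.43, so 5 ramp runs are needed. That means 4 intermediate landings.
Horizontal run for 3985 mm of rise at 1:12 is 3985 × 12 = 47820 mm.
Intermediate landings: 4 × 2000 = 8000 mm.
Developed length = 47820 + 8000 = 55820 mm.
= 55.82 m.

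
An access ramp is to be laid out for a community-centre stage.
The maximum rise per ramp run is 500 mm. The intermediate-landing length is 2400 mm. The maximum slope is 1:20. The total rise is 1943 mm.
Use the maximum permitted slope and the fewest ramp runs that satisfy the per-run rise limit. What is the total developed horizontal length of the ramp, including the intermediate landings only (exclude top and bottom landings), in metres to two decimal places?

1943 / 500 = 3.886 → round up to 4 ramp runs. That means 3 intermediate landings.
Ramp run (horizontal) at 1:20: 1943 × 20 = 38860 mm.
3 intermediate landings contribute 3 × 2400 = 7200 mm.
Total developed length = 38860 + 7200 = 46060 mm.
= 46.06 m.

46.06 m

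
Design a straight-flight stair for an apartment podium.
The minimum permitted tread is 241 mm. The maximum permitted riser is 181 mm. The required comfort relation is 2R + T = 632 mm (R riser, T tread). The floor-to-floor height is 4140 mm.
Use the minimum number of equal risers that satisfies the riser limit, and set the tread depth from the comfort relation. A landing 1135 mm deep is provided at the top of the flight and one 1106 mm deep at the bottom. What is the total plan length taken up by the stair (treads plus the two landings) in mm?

4140 / 181 = 22.87, so 23 risers are needed.
R = 4140 ÷ 23 = 180 mm.
T = 632 − 2·180 = 272 mm, which satisfies the 241 mm minimum.
Treads = 23 − 1 = 22; going = 22 × 272 = 5984 mm.
Add landings: 5984 + 1135 + 1106 = 8225 mm.

8225 mm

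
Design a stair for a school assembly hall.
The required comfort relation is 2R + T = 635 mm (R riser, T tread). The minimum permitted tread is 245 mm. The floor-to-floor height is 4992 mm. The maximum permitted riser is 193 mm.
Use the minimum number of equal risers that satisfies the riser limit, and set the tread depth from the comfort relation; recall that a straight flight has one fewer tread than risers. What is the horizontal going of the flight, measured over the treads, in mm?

4992 / 193 = 25.865 → round up to 26 risers.
Each riser is 4992/26 = 192 mm (≤ 193 mm).
Tread T = 635 − 2 × 192 = 251 mm (≥ 245 mm).
Treads = 26 − 1 = 25; going = 25 × 251 = 6275 mm.

6275 mm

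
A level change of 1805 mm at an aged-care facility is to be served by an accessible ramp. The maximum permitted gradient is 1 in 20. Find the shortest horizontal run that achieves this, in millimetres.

At 1:20 the run is 20 × 1805 = 36100 mm.

36100 mm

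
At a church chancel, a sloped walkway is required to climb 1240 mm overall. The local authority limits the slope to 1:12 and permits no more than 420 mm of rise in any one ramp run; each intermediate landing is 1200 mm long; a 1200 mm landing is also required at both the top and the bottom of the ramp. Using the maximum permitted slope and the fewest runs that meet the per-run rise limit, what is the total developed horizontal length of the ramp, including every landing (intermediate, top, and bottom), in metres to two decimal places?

19.68 m

At most 420 each: 1240/420 = 2.95, giving 3 ramp runs. That means 2 intermediate landings.
Ramp run (horizontal) at 1:12: 1240 × 12 = 14880 mm.
Intermediate landings: 2 × 1200 = 2400 mm.
Top and bottom landings: 2 × 1200 = 2400 mm.
Total = 14880 + 2400 + 2400 = 19680 mm.
= 19.68 m.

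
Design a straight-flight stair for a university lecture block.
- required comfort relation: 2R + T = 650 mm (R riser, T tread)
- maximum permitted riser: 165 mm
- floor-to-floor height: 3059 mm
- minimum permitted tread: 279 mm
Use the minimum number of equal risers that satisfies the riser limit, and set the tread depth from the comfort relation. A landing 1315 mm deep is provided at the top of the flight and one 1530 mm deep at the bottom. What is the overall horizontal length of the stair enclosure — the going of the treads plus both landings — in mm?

8749 mm

⌈3059/165⌉ = 19 risers.
Each riser is 3059/19 = 161 mm (≤ 165 mm).
From 2R + T = 650: T = 650 − 322 = 328 mm.
Treads = 19 − 1 = 18; going = 18 × 328 = 5904 mm.
Enclosure = 5904 + 1315 + 1530 = 8749 mm.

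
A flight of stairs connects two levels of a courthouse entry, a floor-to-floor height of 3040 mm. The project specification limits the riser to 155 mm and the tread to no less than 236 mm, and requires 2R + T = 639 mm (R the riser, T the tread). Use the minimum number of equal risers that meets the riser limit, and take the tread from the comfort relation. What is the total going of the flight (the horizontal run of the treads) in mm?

6365 mm

3040 / 155 = 19.61, so 20 risers are needed.
R = 3040 ÷ 20 = 152 mm.
Tread T = 639 − 2 × 152 = 335 mm (≥ 236 mm).
20 risers give 19 treads; going = 19 × 335 = 6365 mm.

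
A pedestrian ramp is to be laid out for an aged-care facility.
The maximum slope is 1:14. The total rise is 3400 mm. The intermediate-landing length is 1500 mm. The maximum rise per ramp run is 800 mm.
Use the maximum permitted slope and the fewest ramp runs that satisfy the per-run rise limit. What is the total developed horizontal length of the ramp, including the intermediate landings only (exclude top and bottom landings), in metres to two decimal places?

⌈3400/800⌉ = 5 ramp runs. That means 4 intermediate landings.
Horizontal run for 3400 mm of rise at 1:14 is 3400 × 14 = 47600 mm.
Intermediate landings: 4 × 1500 = 6000 mm.
Total developed length = 47600 + 6000 = 53600 mm.
= 53.60 m.

53.60 m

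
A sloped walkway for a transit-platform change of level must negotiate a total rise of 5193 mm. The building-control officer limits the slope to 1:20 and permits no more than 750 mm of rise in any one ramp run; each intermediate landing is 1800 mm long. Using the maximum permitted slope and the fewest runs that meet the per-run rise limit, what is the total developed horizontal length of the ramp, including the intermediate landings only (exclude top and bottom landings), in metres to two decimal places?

At most 750 each: 5193/750 = 6.92, giving 7 ramp runs. That means 6 intermediate landings.
Horizontal run for 5193 mm of rise at 1:20 is 5193 × 20 = 103860 mm.
Intermediate landings: 6 × 1800 = 10800 mm.
Total developed length = 103860 + 10800 = 114660 mm.
= 114.66 m.

114.66 m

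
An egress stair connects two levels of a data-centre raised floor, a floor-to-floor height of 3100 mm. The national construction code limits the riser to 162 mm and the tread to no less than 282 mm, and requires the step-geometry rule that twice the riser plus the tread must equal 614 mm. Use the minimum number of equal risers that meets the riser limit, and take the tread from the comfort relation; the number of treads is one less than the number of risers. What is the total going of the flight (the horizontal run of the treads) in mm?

3100 / 162 = 19.14, so 20 risers are needed.
Each riser is 3100/20 = 155 mm (≤ 162 mm).
From 2R + T = 614: T = 614 − 310 = 304 mm.
Going = (20 − 1) × 304 = 5776 mm.

5776 mm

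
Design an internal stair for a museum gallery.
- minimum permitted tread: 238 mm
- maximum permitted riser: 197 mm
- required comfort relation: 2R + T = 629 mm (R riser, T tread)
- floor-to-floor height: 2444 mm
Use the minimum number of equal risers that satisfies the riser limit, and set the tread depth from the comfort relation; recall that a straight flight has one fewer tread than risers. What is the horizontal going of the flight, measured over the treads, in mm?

At most 197 each: 2444/197 = 12.41, giving 13 risers.
R = 2444 ÷ 13 = 188 mm.
T = 629 − 2·188 = 253 mm, which satisfies the 238 mm minimum.
13 risers give 12 treads; going = 12 × 253 = 3036 mm.

3036 mm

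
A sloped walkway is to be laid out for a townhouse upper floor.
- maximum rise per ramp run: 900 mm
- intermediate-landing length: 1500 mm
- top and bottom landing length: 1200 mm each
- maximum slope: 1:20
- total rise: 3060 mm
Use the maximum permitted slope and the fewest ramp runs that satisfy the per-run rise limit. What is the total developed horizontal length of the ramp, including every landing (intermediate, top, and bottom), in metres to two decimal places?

68.10 m

3060 / 900 = 3.40, so 4 ramp runs are needed. That means 3 intermediate landings.
Horizontal run for 3060 mm of rise at 1:20 is 3060 × 20 = 61200 mm.
3 intermediate landings contribute 3 × 1500 = 4500 mm.
Top and bottom landings: 2 × 1200 = 2400 mm.
Total = 61200 + 4500 + 2400 = 68100 mm.
= 68.10 m.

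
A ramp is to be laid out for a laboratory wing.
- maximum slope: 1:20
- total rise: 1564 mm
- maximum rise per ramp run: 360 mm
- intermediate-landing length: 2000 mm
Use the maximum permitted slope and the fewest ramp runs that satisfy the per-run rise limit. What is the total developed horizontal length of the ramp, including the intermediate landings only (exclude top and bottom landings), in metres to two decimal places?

39.28 m

1564 / 360 = 4.34, so 5 ramp runs are needed. That means 4 intermediate landings.
Ramp run (horizontal) at 1:20: 1564 × 20 = 31280 mm.
4 intermediate landings contribute 4 × 2000 = 8000 mm.
Total developed length = 31280 + 8000 = 39280 mm.
= 39.28 m.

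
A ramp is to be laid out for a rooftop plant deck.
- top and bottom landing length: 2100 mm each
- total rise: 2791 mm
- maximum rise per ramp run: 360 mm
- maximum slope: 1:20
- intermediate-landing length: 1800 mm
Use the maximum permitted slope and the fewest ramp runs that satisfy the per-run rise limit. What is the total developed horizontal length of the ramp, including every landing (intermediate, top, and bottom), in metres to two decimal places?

72.62 m

At most 360 each: 2791/360 = 7.75, giving 8 ramp runs. That means 7 intermediate landings.
Ramp run (horizontal) at 1:20: 2791 × 20 = 55820 mm.
7 intermediate landings contribute 7 × 1800 = 12600 mm.
Top and bottom landings: 2 × 2100 = 4200 mm.
Total = 55820 + 12600 + 4200 = 72620 mm.
= 72.62 m.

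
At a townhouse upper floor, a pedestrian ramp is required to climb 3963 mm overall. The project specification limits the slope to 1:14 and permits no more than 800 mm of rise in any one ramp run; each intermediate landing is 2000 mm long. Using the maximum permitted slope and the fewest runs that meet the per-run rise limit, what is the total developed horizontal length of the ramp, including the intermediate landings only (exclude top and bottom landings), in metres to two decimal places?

63.48 m

3963 / 800 = 4.954 → round up to 5 ramp runs. That means 4 intermediate landings.
Ramp run (horizontal) at 1:14: 3963 × 14 = 55482 mm.
4 intermediate landings contribute 4 × 2000 = 8000 mm.
Developed length = 55482 + 8000 = 63482 mm.
= 63.48 m.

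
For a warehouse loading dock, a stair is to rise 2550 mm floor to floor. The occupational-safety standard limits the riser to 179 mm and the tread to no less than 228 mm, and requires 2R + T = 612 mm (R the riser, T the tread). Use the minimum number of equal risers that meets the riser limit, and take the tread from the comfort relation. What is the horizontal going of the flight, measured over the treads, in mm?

3808 mm

At most 179 each: 2550/179 = 14.25, giving 15 risers.
Each riser is 2550/15 = 170 mm (≤ 179 mm).
Tread T = 612 − 2 × 170 = 272 mm (≥ 228 mm).
Going = (15 − 1) × 272 = 3808 mm.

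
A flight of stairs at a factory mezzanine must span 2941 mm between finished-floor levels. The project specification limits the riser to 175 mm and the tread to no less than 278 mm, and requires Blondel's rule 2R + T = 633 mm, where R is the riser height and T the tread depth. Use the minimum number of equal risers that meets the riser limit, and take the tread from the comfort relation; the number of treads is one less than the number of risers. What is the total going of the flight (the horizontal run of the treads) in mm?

At most 175 each: 2941/175 = 16.81, giving 17 risers.
Riser R = 2941 / 17 = 173 mm, within the 175 mm limit.
Tread T = 633 − 2 × 173 = 287 mm (≥ 278 mm).
Treads = 17 − 1 = 16; going = 16 × 287 = 4592 mm.

4592 mm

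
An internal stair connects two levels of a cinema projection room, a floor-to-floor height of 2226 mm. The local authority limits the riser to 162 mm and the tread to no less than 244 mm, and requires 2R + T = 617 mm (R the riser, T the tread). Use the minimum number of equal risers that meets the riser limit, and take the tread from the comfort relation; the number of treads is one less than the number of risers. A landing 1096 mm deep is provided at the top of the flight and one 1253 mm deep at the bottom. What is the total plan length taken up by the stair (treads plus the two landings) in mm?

6236 mm

2226 / 162 = 13.741 → round up to 14 risers.
Each riser is 2226/14 = 159 mm (≤ 162 mm).
T = 617 − 2·159 = 299 mm, which satisfies the 244 mm minimum.
Treads = 14 − 1 = 13; going = 13 × 299 = 3887 mm.
Add landings: 3887 + 1096 + 1253 = 6236 mm.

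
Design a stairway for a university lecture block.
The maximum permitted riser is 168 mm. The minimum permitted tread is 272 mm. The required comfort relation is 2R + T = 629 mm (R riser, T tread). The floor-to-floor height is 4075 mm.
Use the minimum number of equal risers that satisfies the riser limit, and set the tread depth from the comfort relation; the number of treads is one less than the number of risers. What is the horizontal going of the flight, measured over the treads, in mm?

4075 / 168 = 24.26, so 25 risers are needed.
Each riser is 4075/25 = 163 mm (≤ 168 mm).
T = 629 − 2·163 = 303 mm, which satisfies the 272 mm minimum.
Treads = 25 − 1 = 24; going = 24 × 303 = 7272 mm.

7272 mm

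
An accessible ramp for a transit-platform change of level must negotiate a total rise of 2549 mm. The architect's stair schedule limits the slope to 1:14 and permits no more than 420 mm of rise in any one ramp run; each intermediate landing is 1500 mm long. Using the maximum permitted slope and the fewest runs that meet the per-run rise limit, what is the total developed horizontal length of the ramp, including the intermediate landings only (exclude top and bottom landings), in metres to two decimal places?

2549 / 420 = 6.069 → round up to 7 ramp runs. That means 6 intermediate landings.
Horizontal run for 2549 mm of rise at 1:14 is 2549 × 14 = 35686 mm.
Intermediate landings: 6 × 1500 = 9000 mm.
Total developed length = 35686 + 9000 = 44686 mm.
= 44.69 m.

44.69 m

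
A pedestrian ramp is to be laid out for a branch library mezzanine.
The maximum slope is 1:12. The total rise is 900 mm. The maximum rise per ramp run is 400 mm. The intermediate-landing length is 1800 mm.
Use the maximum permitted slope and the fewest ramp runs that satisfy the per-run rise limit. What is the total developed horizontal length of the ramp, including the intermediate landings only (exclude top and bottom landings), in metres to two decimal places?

14.40 m

900 / 400 = 2.250 → round up to 3 ramp runs. That means 2 intermediate landings.
Horizontal run for 900 mm of rise at 1:12 is 900 × 12 = 10800 mm.
2 intermediate landings contribute 2 × 1800 = 3600 mm.
Total developed length = 10800 + 3600 = 14400 mm.
= 14.40 m.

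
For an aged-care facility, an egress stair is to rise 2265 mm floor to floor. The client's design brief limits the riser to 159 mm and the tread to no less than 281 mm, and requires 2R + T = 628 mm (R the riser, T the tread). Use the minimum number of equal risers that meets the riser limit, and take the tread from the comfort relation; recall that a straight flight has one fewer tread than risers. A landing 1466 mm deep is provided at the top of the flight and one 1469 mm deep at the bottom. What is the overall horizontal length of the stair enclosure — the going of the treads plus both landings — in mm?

7499 mm

At most 159 each: 2265/159 = 14.25, giving 15 risers.
R = 2265 ÷ 15 = 151 mm.
T = 628 − 2·151 = 326 mm, which satisfies the 281 mm minimum.
Treads = 15 − 1 = 14; going = 14 × 326 = 4564 mm.
Add landings: 4564 + 1466 + 1469 = 7499 mm.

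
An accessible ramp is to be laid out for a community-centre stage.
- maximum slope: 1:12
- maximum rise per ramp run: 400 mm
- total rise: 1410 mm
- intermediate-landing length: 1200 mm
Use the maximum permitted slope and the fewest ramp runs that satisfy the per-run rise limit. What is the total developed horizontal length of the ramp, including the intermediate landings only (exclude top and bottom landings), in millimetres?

1410 / 400 = 3.525 → round up to 4 ramp runs. That means 3 intermediate landings.
Horizontal run for 1410 mm of rise at 1:12 is 1410 × 12 = 16920 mm.
Intermediate landings: 3 × 1200 = 3600 mm.
Developed length = 16920 + 3600 = 20520 mm.

20520 mm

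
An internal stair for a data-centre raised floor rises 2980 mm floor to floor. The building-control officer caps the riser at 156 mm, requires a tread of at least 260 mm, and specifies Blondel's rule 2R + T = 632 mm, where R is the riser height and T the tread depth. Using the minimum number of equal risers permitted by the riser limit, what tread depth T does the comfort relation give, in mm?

334 mm

2980 / 156 = 19.10, so 20 risers are needed.
R = 2980 ÷ 20 = 149 mm.
T = 632 − 2·149 = 334 mm, which satisfies the 260 mm minimum.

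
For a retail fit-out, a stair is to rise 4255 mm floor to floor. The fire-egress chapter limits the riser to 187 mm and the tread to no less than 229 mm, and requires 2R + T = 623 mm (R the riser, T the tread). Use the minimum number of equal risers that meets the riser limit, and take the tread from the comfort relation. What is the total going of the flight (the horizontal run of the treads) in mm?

5566 mm

4255 / 187 = 22.75, so 23 risers are needed.
Each riser is 4255/23 = 185 mm (≤ 187 mm).
From 2R + T = 623: T = 623 − 370 = 253 mm.
23 risers give 22 treads; going = 22 × 253 = 5566 mm.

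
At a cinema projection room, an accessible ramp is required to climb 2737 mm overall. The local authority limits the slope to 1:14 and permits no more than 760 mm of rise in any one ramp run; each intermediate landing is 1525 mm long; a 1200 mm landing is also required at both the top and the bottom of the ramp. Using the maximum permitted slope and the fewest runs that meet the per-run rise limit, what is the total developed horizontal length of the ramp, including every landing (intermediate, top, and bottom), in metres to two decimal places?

45.29 m

2737 / 760 = 3.601 → round up to 4 ramp runs. That means 3 intermediate landings.
Ramp run (horizontal) at 1:14: 2737 × 14 = 38318 mm.
Intermediate landings: 3 × 1525 = 4575 mm.
Top and bottom landings: 2 × 1200 = 2400 mm.
Total = 38318 + 4575 + 2400 = 45293 mm.
= 45.29 m.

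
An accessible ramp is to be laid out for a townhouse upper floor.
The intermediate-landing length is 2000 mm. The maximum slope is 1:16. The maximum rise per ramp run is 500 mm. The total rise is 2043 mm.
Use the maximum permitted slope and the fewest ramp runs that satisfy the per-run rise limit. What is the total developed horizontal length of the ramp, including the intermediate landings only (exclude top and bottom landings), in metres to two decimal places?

2043 / 500 = 4.086 → round up to 5 ramp runs. That means 4 intermediate landings.
Ramp run (horizontal) at 1:16: 2043 × 16 = 32688 mm.
Intermediate landings: 4 × 2000 = 8000 mm.
Total developed length = 32688 + 8000 = 40688 mm.
= 40.69 m.

40.69 m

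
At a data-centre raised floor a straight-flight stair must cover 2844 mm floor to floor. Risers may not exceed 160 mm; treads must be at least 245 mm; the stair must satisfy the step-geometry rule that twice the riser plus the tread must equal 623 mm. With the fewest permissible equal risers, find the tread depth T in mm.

At most 160 each: 2844/160 = 17.77, giving 18 risers.
Riser R = 2844 / 18 = 158 mm, within the 160 mm limit.
Tread T = 623 − 2 × 158 = 307 mm (≥ 245 mm).

307 mm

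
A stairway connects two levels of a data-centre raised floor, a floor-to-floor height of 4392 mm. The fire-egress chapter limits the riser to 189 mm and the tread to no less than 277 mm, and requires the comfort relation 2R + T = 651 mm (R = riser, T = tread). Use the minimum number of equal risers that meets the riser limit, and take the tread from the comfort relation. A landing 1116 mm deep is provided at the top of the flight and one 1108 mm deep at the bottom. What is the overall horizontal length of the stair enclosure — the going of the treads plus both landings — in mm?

8779 mm

4392 / 189 = 23.238 → round up to 24 risers.
R = 4392 ÷ 24 = 183 mm.
T = 651 − 2·183 = 285 mm, which satisfies the 277 mm minimum.
Going = (24 − 1) × 285 = 6555 mm.
Add landings: 6555 + 1116 + 1108 = 8779 mm.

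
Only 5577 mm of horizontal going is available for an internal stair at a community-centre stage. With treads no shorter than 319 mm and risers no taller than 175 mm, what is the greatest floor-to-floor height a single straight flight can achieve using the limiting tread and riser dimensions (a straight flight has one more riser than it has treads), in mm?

5577 / 319 = 17.48, so 17 treads fit.
Risers = treads + 1 = 18.
Maximum height = 18 × 175 = 3150 mm.

3150 mm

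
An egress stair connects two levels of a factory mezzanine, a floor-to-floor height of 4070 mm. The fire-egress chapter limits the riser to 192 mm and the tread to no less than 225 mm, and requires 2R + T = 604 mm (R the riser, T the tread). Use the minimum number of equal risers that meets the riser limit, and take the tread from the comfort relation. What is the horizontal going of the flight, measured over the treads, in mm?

4914 mm

4070 / 192 = 21.198 → round up to 22 risers.
Riser R = 4070 / 22 = 185 mm, within the 192 mm limit.
T = 604 − 2·185 = 234 mm, which satisfies the 225 mm minimum.
22 risers give 21 treads; going = 21 × 234 = 4914 mm.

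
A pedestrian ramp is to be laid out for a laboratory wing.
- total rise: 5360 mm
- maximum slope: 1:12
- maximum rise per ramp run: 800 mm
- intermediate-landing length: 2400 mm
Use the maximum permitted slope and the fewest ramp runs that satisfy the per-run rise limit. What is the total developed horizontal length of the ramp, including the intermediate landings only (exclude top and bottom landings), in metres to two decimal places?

78.72 m

5360 / 800 = 6.70, so 7 ramp runs are needed. That means 6 intermediate landings.
Horizontal run for 5360 mm of rise at 1:12 is 5360 × 12 = 64320 mm.
Intermediate landings: 6 × 2400 = 14400 mm.
Total developed length = 64320 + 14400 = 78720 mm.
= 78.72 m.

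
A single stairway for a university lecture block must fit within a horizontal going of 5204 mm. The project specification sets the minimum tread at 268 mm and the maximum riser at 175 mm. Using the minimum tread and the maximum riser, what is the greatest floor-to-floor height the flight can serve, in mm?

Treads that fit: ⌊5204 / 268⌋ = 19.
Risers = treads + 1 = 20.
Maximum height = 20 × 175 = 3500 mm.

3500 mm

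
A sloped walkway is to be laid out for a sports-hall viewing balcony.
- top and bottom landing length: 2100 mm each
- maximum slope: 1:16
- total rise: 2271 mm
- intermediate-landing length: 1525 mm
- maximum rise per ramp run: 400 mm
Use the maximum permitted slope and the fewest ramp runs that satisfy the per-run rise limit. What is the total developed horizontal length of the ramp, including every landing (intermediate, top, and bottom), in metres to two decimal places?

48.16 m

At most 400 each: 2271/400 = 5.68, giving 6 ramp runs. That means 5 intermediate landings.
Horizontal run for 2271 mm of rise at 1:16 is 2271 × 16 = 36336 mm.
5 intermediate landings contribute 5 × 1525 = 7625 mm.
Top and bottom landings: 2 × 2100 = 4200 mm.
Total = 36336 + 7625 + 4200 = 48161 mm.
= 48.16 m.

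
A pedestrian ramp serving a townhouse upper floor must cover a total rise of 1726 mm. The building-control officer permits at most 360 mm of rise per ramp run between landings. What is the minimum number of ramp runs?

5 runs

⌈1726/360⌉ = 5 ramp runs.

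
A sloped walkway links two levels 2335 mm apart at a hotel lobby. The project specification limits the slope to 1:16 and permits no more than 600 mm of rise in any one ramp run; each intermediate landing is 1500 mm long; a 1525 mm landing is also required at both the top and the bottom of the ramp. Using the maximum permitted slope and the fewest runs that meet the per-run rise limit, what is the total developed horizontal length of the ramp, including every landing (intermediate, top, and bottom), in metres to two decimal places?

2335 / 600 = 3.892 → round up to 4 ramp runs. That means 3 intermediate landings.
Ramp run (horizontal) at 1:16: 2335 × 16 = 37360 mm.
Intermediate landings: 3 × 1500 = 4500 mm.
Top and bottom landings: 2 × 1525 = 3050 mm.
Total = 37360 + 4500 + 3050 = 44910 mm.
= 44.91 m.

44.91 m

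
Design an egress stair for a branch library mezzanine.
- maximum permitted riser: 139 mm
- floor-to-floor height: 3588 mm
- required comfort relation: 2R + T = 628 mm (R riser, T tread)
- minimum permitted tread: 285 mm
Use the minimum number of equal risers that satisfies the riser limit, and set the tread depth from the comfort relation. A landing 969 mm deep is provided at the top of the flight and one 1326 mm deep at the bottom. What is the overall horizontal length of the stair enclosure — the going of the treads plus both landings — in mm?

11095 mm

⌈3588/139⌉ = 26 risers.
Each riser is 3588/26 = 138 mm (≤ 139 mm).
T = 628 − 2·138 = 352 mm, which satisfies the 285 mm minimum.
Going = (26 − 1) × 352 = 8800 mm.
Add landings: 8800 + 969 + 1326 = 11095 mm.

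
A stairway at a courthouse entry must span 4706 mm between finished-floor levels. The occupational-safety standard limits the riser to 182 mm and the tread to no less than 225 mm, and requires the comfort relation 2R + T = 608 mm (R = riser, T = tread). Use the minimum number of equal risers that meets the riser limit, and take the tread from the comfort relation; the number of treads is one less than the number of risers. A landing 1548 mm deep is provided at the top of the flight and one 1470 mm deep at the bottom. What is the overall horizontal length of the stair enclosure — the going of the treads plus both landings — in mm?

9168 mm

4706 / 182 = 25.86, so 26 risers are needed.
R = 4706 ÷ 26 = 181 mm.
Tread T = 608 − 2 × 181 = 246 mm (≥ 225 mm).
26 risers give 25 treads; going = 25 × 246 = 6150 mm.
Enclosure = 6150 + 1548 + 1470 = 9168 mm.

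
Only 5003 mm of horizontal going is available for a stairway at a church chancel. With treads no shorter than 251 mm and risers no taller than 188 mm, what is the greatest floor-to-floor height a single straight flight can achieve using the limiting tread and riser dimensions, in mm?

3760 mm

5003 / 251 = 19.93, so 19 treads fit.
Risers = treads + 1 = 20.
Maximum height = 20 × 188 = 3760 mm.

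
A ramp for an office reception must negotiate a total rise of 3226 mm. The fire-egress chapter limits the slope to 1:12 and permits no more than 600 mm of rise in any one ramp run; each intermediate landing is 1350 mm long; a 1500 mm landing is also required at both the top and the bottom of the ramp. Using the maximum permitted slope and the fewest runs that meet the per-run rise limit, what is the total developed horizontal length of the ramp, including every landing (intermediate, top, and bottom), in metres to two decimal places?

48.46 m

At most 600 each: 3226/600 = 5.38, giving 6 ramp runs. That means 5 intermediate landings.
Horizontal run for 3226 mm of rise at 1:12 is 3226 × 12 = 38712 mm.
5 intermediate landings contribute 5 × 1350 = 6750 mm.
Top and bottom landings: 2 × 1500 = 3000 mm.
Total = 38712 + 6750 + 3000 = 48462 mm.
= 48.46 m.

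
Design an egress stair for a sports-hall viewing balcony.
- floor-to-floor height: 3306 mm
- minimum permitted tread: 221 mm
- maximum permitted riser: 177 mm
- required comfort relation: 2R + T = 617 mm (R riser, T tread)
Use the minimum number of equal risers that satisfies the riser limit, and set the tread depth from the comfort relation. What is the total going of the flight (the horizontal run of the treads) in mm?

4842 mm

3306 / 177 = 18.68, so 19 risers are needed.
R = 3306 ÷ 19 = 174 mm.
T = 617 − 2·174 = 269 mm, which satisfies the 221 mm minimum.
Going = (19 − 1) × 269 = 4842 mm.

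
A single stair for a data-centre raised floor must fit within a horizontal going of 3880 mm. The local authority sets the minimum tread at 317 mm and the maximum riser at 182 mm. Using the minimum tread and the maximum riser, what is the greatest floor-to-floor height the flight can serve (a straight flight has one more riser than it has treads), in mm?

Treads that fit: ⌊3880 / 317⌋ = 12.
Risers = treads + 1 = 13.
Maximum height = 13 × 182 = 2366 mm.

2366 mm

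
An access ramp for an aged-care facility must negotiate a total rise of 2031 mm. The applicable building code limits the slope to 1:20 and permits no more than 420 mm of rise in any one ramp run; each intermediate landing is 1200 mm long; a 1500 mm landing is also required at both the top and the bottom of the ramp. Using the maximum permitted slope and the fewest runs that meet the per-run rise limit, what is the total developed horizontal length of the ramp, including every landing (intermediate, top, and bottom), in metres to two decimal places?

48.42 m

At most 420 each: 2031/420 = 4.84, giving 5 ramp runs. That means 4 intermediate landings.
Ramp run (horizontal) at 1:20: 2031 × 20 = 40620 mm.
Intermediate landings: 4 × 1200 = 4800 mm.
Top and bottom landings: 2 × 1500 = 3000 mm.
Total = 40620 + 4800 + 3000 = 48420 mm.
= 48.42 m.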